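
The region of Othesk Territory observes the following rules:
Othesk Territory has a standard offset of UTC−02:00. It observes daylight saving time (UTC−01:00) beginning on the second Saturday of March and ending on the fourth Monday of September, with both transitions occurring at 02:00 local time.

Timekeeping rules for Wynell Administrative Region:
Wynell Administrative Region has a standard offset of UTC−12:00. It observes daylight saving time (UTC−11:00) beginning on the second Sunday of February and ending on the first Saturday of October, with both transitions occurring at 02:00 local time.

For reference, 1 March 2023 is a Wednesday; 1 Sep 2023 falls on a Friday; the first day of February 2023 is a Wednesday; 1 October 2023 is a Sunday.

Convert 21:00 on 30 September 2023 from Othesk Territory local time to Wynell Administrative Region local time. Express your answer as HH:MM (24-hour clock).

1 March 2023 is a Wednesday, so the first Saturday is March 4 and the second is March 11.
1 September 2023 is a Friday, so the first Monday is September 4 and the fourth is September 25.
Daylight saving runs 11 March – 25 September; 30 September 2023 is outside that window, so Othesk Territory is on standard time at UTC−02:00.
21:00 Othesk Territory + 2h = 23:00 UTC.
1 February 2023 is a Wednesday, so the first Sunday is February 5 and the second is February 12.
1 October 2023 is a Sunday, so the first Saturday is October 7.
At the standard offset (UTC−12:00), 23:00 UTC − 12h = 11:00 Wynell Administrative Region standard time.
The standard-time date in Wynell Administrative Region, 30 September 2023, falls between 12 February and 7 October, so daylight saving is in effect and Wynell Administrative Region is at UTC−11:00.
23:00 UTC − 11h = 12:00 Wynell Administrative Region.

12:00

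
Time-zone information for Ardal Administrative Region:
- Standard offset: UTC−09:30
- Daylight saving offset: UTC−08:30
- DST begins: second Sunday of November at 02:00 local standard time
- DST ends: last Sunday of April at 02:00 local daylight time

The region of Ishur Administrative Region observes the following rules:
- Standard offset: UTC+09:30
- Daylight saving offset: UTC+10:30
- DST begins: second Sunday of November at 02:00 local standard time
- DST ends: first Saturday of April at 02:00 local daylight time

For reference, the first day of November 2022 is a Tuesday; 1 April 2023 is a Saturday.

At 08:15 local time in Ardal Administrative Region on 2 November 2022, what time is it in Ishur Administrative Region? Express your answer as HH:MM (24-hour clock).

03:15

1 November 2022 is a Tuesday, so the first Sunday is November 6 and the second is November 13.
1 April 2023 is a Saturday, so Sundays fall on 2, 9, 16, 23, 30; the last is April 30.
2 November 2022 does not fall between 13 November 2022 and 30 April 2023, so daylight saving is not in effect and Ardal Administrative Region is at UTC−09:30.
08:15 Ardal Administrative Region + 9h30m = 17:45 UTC.
1 November 2022 is a Tuesday, so the first Sunday is November 6 and the second is November 13.
1 April 2023 is a Saturday, so the first Saturday is April 1.
At the standard offset (UTC+09:30), 17:45 UTC + 9h30m = 03:15 Ishur Administrative Region standard time (rolling into the next day, 3 November 2022).
Daylight saving runs 13 November 2022 – 1 April 2023; the standard-time date in Ishur Administrative Region, 3 November 2022, is outside that window, so Ishur Administrative Region is on standard time at UTC+09:30.
17:45 UTC + 9h30m = 03:15 Ishur Administrative Region (rolling into the next day, 3 November 2022).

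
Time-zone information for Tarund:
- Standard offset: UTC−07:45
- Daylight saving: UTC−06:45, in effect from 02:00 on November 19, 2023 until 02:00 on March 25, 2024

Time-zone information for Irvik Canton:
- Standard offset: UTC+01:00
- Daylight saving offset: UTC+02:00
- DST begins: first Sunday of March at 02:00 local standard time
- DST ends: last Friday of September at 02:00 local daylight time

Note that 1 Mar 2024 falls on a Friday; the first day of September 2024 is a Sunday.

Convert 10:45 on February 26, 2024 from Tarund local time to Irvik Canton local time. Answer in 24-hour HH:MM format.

18:30

Daylight saving runs 19 November 2023 – 25 March 2024; February 26, 2024 is inside that window, so Tarund is at UTC−06:45.
10:45 Tarund + 6h45m = 17:30 UTC.
1 March 2024 is a Friday, so the first Sunday is March 3.
1 September 2024 is a Sunday, so Fridays fall on 6, 13, 20, 27; the last is September 27.
At the standard offset (UTC+01:00), 17:30 UTC + 1h = 18:30 Irvik Canton standard time.
The standard-time date in Irvik Canton, February 26, 2024, is outside the daylight-saving period (3 March – 27 September), so Irvik Canton is on standard time, UTC+01:00.
17:30 UTC + 1h = 18:30 Irvik Canton.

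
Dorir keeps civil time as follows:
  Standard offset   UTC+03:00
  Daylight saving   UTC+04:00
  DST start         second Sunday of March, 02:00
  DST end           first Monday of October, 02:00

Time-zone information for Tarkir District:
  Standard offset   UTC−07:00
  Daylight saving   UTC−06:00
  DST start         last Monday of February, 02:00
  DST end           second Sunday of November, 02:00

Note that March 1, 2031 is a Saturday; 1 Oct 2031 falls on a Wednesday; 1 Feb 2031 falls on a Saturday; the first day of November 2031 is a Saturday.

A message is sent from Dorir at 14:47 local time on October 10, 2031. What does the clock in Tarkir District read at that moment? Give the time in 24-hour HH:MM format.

1 March 2031 is a Saturday, so the first Sunday is March 2 and the second is March 9.
1 October 2031 is a Wednesday, so the first Monday is October 6.
October 10, 2031 does not fall between 9 March and 6 October, so daylight saving is not in effect and Dorir is at UTC+03:00.
14:47 Dorir − 3h = 11:47 UTC.
1 February 2031 is a Saturday, so Mondays fall on 3, 10, 17, 24; the last is February 24.
1 November 2031 is a Saturday, so the first Sunday is November 2 and the second is November 9.
At the standard offset (UTC−07:00), 11:47 UTC − 7h = 04:47 Tarkir District standard time.
The standard-time date in Tarkir District, October 10, 2031, lies within the daylight-saving period (24 February – 9 November), so Tarkir District is on daylight time, UTC−06:00.
11:47 UTC − 6h = 05:47 Tarkir District.

05:47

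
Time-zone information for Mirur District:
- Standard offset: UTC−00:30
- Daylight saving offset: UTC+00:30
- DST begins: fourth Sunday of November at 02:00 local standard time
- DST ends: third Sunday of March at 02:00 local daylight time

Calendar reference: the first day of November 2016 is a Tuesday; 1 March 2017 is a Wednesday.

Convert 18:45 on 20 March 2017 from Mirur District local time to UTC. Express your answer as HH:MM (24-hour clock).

19:15

1 November 2016 is a Tuesday, so the first Sunday is November 6 and the fourth is November 27.
1 March 2017 is a Wednesday, so the first Sunday is March 5 and the third is March 19.
Daylight saving runs 27 November 2016 – 19 March 2017; 20 March 2017 is outside that window, so Mirur District is on standard time at UTC−00:30.
18:45 local + 0h30m = 19:15 UTC.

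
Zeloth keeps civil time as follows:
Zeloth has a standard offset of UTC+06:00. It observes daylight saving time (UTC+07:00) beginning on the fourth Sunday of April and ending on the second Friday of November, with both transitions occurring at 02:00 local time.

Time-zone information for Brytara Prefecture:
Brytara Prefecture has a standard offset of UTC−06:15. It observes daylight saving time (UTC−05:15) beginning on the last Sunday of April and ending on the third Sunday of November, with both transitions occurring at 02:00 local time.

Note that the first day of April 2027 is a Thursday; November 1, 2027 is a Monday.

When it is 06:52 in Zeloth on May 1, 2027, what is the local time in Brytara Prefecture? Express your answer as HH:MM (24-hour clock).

1 April 2027 is a Thursday, so the first Sunday is April 4 and the fourth is April 25.
1 November 2027 is a Monday, so the first Friday is November 5 and the second is November 12.
May 1, 2027 falls between 25 April and 12 November, so daylight saving is in effect and Zeloth is at UTC+07:00.
06:52 Zeloth − 7h = 23:52 UTC (rolling into the previous day, 30 April 2027).
1 April 2027 is a Thursday, so Sundays fall on 4, 11, 18, 25; the last is April 25.
1 November 2027 is a Monday, so the first Sunday is November 7 and the third is November 21.
At the standard offset (UTC−06:15), 23:52 UTC − 6h15m = 17:37 Brytara Prefecture standard time.
The standard-time date in Brytara Prefecture, April 30, 2027, lies within the daylight-saving period (25 April – 21 November), so Brytara Prefecture is on daylight time, UTC−05:15.
23:52 UTC − 5h15m = 18:37 Brytara Prefecture.

18:37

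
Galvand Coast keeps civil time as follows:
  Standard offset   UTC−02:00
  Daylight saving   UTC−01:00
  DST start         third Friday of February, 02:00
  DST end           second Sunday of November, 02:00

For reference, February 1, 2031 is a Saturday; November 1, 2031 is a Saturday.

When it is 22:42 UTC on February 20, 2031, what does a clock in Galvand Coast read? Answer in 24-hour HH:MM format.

1 February 2031 is a Saturday, so the first Friday is February 7 and the third is February 21.
1 November 2031 is a Saturday, so the first Sunday is November 2 and the second is November 9.
At the standard offset (UTC−02:00), 22:42 UTC − 2h = 20:42 Galvand Coast standard time.
The standard-time date in Galvand Coast, February 20, 2031, is outside the daylight-saving period (21 February – 9 November), so Galvand Coast is on standard time, UTC−02:00.
22:42 UTC − 2h = 20:42 local.

20:42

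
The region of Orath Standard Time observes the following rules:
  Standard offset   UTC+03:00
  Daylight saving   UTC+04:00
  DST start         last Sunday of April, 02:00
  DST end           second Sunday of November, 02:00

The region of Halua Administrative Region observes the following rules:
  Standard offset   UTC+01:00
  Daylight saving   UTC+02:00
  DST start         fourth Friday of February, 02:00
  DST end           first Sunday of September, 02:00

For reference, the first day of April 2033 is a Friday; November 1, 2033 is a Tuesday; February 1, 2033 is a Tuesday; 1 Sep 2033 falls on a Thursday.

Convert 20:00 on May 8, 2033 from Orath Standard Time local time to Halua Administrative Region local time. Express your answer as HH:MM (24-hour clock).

1 April 2033 is a Friday, so Sundays fall on 3, 10, 17, 24; the last is April 24.
1 November 2033 is a Tuesday, so the first Sunday is November 6 and the second is November 13.
May 8, 2033 lies within the daylight-saving period (24 April – 13 November), so Orath Standard Time is on daylight time, UTC+04:00.
20:00 Orath Standard Time − 4h = 16:00 UTC.
1 February 2033 is a Tuesday, so the first Friday is February 4 and the fourth is February 25.
1 September 2033 is a Thursday, so the first Sunday is September 4.
At the standard offset (UTC+01:00), 16:00 UTC + 1h = 17:00 Halua Administrative Region standard time.
The standard-time date in Halua Administrative Region, May 8, 2033, falls between 25 February and 4 September, so daylight saving is in effect and Halua Administrative Region is at UTC+02:00.
16:00 UTC + 2h = 18:00 Halua Administrative Region.

18:00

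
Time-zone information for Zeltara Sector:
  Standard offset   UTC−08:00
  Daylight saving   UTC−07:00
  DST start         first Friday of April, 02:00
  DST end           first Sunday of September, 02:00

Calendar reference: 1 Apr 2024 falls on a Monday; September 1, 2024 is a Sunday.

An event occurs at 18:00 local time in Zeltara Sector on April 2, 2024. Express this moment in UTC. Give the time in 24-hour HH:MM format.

02:00

1 April 2024 is a Monday, so the first Friday is April 5.
1 September 2024 is a Sunday, so the first Sunday is September 1.
April 2, 2024 is outside the daylight-saving period (5 April – 1 September), so Zeltara Sector is on standard time, UTC−08:00.
18:00 local + 8h = 02:00 UTC (rolling into the next day, 3 April 2024).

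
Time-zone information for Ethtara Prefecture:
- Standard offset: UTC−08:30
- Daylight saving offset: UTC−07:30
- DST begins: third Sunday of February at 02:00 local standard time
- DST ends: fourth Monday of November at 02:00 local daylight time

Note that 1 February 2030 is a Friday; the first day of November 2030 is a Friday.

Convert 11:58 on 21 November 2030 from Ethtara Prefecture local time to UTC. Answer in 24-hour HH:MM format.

19:28

1 February 2030 is a Friday, so the first Sunday is February 3 and the third is February 17.
1 November 2030 is a Friday, so the first Monday is November 4 and the fourth is November 25.
21 November 2030 falls between 17 February and 25 November, so daylight saving is in effect and Ethtara Prefecture is at UTC−07:30.
11:58 local + 7h30m = 19:28 UTC.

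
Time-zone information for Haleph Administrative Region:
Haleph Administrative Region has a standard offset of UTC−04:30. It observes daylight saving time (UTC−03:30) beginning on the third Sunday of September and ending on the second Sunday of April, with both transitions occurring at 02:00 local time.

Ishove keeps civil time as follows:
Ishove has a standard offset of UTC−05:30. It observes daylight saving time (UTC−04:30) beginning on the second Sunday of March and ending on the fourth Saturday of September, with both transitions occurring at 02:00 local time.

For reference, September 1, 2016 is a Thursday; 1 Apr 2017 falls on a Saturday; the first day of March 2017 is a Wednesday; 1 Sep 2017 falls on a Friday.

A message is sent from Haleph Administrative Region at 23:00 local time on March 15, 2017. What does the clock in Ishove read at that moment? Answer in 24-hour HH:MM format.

1 September 2016 is a Thursday, so the first Sunday is September 4 and the third is September 18.
1 April 2017 is a Saturday, so the first Sunday is April 2 and the second is April 9.
March 15, 2017 falls between 18 September 2016 and 9 April 2017, so daylight saving is in effect and Haleph Administrative Region is at UTC−03:30.
23:00 Haleph Administrative Region + 3h30m = 02:30 UTC (rolling into the next day, 16 March 2017).
1 March 2017 is a Wednesday, so the first Sunday is March 5 and the second is March 12.
1 September 2017 is a Friday, so the first Saturday is September 2 and the fourth is September 23.
At the standard offset (UTC−05:30), 02:30 UTC − 5h30m = 21:00 Ishove standard time (rolling into the previous day, 15 March 2017).
The standard-time date in Ishove, March 15, 2017, lies within the daylight-saving period (12 March – 23 September), so Ishove is on daylight time, UTC−04:30.
02:30 UTC − 4h30m = 22:00 Ishove (rolling into the previous day, 15 March 2017).

22:00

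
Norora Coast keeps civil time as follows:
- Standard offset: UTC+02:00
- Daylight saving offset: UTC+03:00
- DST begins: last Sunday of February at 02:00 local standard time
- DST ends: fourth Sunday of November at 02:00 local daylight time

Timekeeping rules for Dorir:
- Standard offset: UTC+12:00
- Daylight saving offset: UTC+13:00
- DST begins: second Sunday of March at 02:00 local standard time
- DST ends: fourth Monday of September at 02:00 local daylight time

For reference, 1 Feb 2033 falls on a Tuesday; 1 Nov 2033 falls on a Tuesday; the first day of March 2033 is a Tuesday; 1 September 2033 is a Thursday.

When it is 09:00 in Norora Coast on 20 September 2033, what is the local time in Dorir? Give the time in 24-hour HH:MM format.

1 February 2033 is a Tuesday, so Sundays fall on 6, 13, 20, 27; the last is February 27.
1 November 2033 is a Tuesday, so the first Sunday is November 6 and the fourth is November 27.
20 September 2033 lies within the daylight-saving period (27 February – 27 November), so Norora Coast is on daylight time, UTC+03:00.
09:00 Norora Coast − 3h = 06:00 UTC.
1 March 2033 is a Tuesday, so the first Sunday is March 6 and the second is March 13.
1 September 2033 is a Thursday, so the first Monday is September 5 and the fourth is September 26.
At the standard offset (UTC+12:00), 06:00 UTC + 12h = 18:00 Dorir standard time.
Daylight saving runs 13 March – 26 September; the standard-time date in Dorir, 20 September 2033, is inside that window, so Dorir is at UTC+13:00.
06:00 UTC + 13h = 19:00 Dorir.

19:00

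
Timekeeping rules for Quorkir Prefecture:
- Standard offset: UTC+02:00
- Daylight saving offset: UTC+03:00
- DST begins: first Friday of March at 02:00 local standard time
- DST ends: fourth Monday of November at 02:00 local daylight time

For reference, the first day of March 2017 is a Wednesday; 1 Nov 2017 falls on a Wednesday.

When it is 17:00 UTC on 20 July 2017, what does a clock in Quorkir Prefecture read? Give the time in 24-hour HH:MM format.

1 March 2017 is a Wednesday, so the first Friday is March 3.
1 November 2017 is a Wednesday, so the first Monday is November 6 and the fourth is November 27.
At the standard offset (UTC+02:00), 17:00 UTC + 2h = 19:00 Quorkir Prefecture standard time.
Daylight saving runs 3 March – 27 November; the standard-time date in Quorkir Prefecture, 20 July 2017, is inside that window, so Quorkir Prefecture is at UTC+03:00.
17:00 UTC + 3h = 20:00 local.

20:00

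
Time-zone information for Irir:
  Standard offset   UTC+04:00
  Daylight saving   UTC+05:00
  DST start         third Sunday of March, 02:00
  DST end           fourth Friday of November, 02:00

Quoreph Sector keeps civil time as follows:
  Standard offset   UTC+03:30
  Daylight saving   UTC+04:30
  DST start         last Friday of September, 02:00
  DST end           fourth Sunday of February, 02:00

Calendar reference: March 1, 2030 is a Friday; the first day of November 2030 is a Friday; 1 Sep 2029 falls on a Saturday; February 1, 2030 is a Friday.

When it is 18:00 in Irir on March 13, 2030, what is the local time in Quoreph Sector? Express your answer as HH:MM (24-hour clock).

17:30

1 March 2030 is a Friday, so the first Sunday is March 3 and the third is March 17.
1 November 2030 is a Friday, so the first Friday is November 1 and the fourth is November 22.
March 13, 2030 does not fall between 17 March and 22 November, so daylight saving is not in effect and Irir is at UTC+04:00.
18:00 Irir − 4h = 14:00 UTC.
1 September 2029 is a Saturday, so Fridays fall on 7, 14, 21, 28; the last is September 28.
1 February 2030 is a Friday, so the first Sunday is February 3 and the fourth is February 24.
At the standard offset (UTC+03:30), 14:00 UTC + 3h30m = 17:30 Quoreph Sector standard time.
The standard-time date in Quoreph Sector, March 13, 2030, is outside the daylight-saving period (28 September 2029 – 24 February 2030), so Quoreph Sector is on standard time, UTC+03:30.
14:00 UTC + 3h30m = 17:30 Quoreph Sector.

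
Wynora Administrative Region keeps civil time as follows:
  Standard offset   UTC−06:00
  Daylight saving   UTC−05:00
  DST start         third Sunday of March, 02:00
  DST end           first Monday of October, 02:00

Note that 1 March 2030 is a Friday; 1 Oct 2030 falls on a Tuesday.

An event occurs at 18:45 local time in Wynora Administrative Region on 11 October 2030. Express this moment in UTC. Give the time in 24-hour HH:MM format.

1 March 2030 is a Friday, so the first Sunday is March 3 and the third is March 17.
1 October 2030 is a Tuesday, so the first Monday is October 7.
Daylight saving runs 17 March – 7 October; 11 October 2030 is outside that window, so Wynora Administrative Region is on standard time at UTC−06:00.
18:45 local + 6h = 00:45 UTC (rolling into the next day, 12 October 2030).

00:45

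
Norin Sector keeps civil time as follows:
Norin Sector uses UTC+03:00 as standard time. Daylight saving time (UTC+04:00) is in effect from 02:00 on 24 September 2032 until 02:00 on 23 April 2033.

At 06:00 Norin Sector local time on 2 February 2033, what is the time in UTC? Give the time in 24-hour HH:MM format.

2 February 2033 lies within the daylight-saving period (24 September 2032 – 23 April 2033), so Norin Sector is on daylight time, UTC+04:00.
06:00 local − 4h = 02:00 UTC.

02:00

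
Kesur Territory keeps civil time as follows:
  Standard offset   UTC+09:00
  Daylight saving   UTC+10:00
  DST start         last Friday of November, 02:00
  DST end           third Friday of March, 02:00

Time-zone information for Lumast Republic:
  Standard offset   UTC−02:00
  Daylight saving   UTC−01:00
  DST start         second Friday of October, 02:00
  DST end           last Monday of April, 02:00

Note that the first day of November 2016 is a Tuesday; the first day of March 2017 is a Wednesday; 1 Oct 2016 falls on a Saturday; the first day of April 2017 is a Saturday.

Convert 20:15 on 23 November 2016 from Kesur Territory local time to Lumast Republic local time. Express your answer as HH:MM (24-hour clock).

10:15

1 November 2016 is a Tuesday, so Fridays fall on 4, 11, 18, 25; the last is November 25.
1 March 2017 is a Wednesday, so the first Friday is March 3 and the third is March 17.
Daylight saving runs 25 November 2016 – 17 March 2017; 23 November 2016 is outside that window, so Kesur Territory is on standard time at UTC+09:00.
20:15 Kesur Territory − 9h = 11:15 UTC.
1 October 2016 is a Saturday, so the first Friday is October 7 and the second is October 14.
1 April 2017 is a Saturday, so Mondays fall on 3, 10, 17, 24; the last is April 24.
At the standard offset (UTC−02:00), 11:15 UTC − 2h = 09:15 Lumast Republic standard time.
The standard-time date in Lumast Republic, 23 November 2016, lies within the daylight-saving period (14 October 2016 – 24 April 2017), so Lumast Republic is on daylight time, UTC−01:00.
11:15 UTC − 1h = 10:15 Lumast Republic.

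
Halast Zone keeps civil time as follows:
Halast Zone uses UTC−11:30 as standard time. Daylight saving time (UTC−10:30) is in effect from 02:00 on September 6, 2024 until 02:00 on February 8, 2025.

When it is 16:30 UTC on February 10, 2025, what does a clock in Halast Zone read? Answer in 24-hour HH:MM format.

At the standard offset (UTC−11:30), 16:30 UTC − 11h30m = 05:00 Halast Zone standard time.
Daylight saving runs 6 September 2024 – 8 February 2025; the standard-time date in Halast Zone, February 10, 2025, is outside that window, so Halast Zone is on standard time at UTC−11:30.
16:30 UTC − 11h30m = 05:00 local.

05:00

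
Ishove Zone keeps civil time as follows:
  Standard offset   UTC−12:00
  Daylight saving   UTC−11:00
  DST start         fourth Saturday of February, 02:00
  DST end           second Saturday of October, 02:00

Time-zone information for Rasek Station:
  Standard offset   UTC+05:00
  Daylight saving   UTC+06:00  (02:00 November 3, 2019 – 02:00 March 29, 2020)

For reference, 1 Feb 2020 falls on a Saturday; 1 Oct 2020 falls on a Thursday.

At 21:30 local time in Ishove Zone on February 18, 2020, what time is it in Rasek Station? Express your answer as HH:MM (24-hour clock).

15:30

1 February 2020 is a Saturday, so the first Saturday is February 1 and the fourth is February 22.
1 October 2020 is a Thursday, so the first Saturday is October 3 and the second is October 10.
February 18, 2020 is outside the daylight-saving period (22 February – 10 October), so Ishove Zone is on standard time, UTC−12:00.
21:30 Ishove Zone + 12h = 09:30 UTC (rolling into the next day, 19 February 2020).
At the standard offset (UTC+05:00), 09:30 UTC + 5h = 14:30 Rasek Station standard time.
Daylight saving runs 3 November 2019 – 29 March 2020; the standard-time date in Rasek Station, February 19, 2020, is inside that window, so Rasek Station is at UTC+06:00.
09:30 UTC + 6h = 15:30 Rasek Station.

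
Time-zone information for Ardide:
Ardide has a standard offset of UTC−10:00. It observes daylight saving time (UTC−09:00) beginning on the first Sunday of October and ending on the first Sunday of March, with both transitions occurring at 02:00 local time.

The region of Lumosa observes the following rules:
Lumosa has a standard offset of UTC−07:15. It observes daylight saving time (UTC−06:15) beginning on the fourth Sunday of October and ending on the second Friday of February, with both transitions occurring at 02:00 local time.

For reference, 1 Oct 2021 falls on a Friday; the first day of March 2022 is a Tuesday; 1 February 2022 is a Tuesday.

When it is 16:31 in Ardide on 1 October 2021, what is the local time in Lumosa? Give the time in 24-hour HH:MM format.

1 October 2021 is a Friday, so the first Sunday is October 3.
1 March 2022 is a Tuesday, so the first Sunday is March 6.
1 October 2021 does not fall between 3 October 2021 and 6 March 2022, so daylight saving is not in effect and Ardide is at UTC−10:00.
16:31 Ardide + 10h = 02:31 UTC (rolling into the next day, 2 October 2021).
1 October 2021 is a Friday, so the first Sunday is October 3 and the fourth is October 24.
1 February 2022 is a Tuesday, so the first Friday is February 4 and the second is February 11.
At the standard offset (UTC−07:15), 02:31 UTC − 7h15m = 19:16 Lumosa standard time (rolling into the previous day, 1 October 2021).
The standard-time date in Lumosa, 1 October 2021, is outside the daylight-saving period (24 October 2021 – 11 February 2022), so Lumosa is on standard time, UTC−07:15.
02:31 UTC − 7h15m = 19:16 Lumosa (rolling into the previous day, 1 October 2021).

19:16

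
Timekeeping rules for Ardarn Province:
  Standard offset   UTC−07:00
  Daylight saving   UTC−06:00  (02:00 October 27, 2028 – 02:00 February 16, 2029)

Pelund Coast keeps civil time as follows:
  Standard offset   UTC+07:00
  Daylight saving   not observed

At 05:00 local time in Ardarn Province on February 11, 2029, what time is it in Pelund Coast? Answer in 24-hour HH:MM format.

18:00

February 11, 2029 lies within the daylight-saving period (27 October 2028 – 16 February 2029), so Ardarn Province is on daylight time, UTC−06:00.
05:00 Ardarn Province + 6h = 11:00 UTC.
Pelund Coast stays on UTC+07:00 all year.
11:00 UTC + 7h = 18:00 Pelund Coast.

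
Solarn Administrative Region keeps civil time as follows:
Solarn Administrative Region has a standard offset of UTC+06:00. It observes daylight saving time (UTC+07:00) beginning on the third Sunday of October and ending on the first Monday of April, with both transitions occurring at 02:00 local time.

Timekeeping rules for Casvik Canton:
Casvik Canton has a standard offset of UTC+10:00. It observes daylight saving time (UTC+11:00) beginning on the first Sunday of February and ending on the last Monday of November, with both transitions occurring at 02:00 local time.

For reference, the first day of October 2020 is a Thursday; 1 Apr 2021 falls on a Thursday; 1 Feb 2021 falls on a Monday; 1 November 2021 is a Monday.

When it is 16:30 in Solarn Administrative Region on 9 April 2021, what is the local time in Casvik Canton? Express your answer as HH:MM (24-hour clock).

21:30

1 October 2020 is a Thursday, so the first Sunday is October 4 and the third is October 18.
1 April 2021 is a Thursday, so the first Monday is April 5.
Daylight saving runs 18 October 2020 – 5 April 2021; 9 April 2021 is outside that window, so Solarn Administrative Region is on standard time at UTC+06:00.
16:30 Solarn Administrative Region − 6h = 10:30 UTC.
1 February 2021 is a Monday, so the first Sunday is February 7.
1 November 2021 is a Monday, so Mondays fall on 1, 8, 15, 22, 29; the last is November 29.
At the standard offset (UTC+10:00), 10:30 UTC + 10h = 20:30 Casvik Canton standard time.
The standard-time date in Casvik Canton, 9 April 2021, falls between 7 February and 29 November, so daylight saving is in effect and Casvik Canton is at UTC+11:00.
10:30 UTC + 11h = 21:30 Casvik Canton.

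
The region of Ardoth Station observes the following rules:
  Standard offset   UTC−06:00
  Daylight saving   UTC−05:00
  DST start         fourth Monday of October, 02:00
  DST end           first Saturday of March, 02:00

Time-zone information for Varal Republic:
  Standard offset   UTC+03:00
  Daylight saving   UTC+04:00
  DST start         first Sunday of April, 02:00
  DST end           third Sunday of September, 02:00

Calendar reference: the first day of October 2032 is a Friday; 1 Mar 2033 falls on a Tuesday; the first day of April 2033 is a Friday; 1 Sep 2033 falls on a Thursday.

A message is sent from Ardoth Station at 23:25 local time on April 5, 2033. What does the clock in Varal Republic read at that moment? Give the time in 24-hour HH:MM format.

09:25

1 October 2032 is a Friday, so the first Monday is October 4 and the fourth is October 25.
1 March 2033 is a Tuesday, so the first Saturday is March 5.
Daylight saving runs 25 October 2032 – 5 March 2033; April 5, 2033 is outside that window, so Ardoth Station is on standard time at UTC−06:00.
23:25 Ardoth Station + 6h = 05:25 UTC (rolling into the next day, 6 April 2033).
1 April 2033 is a Friday, so the first Sunday is April 3.
1 September 2033 is a Thursday, so the first Sunday is September 4 and the third is September 18.
At the standard offset (UTC+03:00), 05:25 UTC + 3h = 08:25 Varal Republic standard time.
The standard-time date in Varal Republic, April 6, 2033, lies within the daylight-saving period (3 April – 18 September), so Varal Republic is on daylight time, UTC+04:00.
05:25 UTC + 4h = 09:25 Varal Republic.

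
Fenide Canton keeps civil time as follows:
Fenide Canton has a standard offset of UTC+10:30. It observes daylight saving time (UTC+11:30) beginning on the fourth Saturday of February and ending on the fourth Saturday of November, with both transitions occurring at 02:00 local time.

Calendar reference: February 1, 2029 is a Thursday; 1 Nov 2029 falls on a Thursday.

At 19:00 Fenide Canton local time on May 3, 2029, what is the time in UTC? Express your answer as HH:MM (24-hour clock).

07:30

1 February 2029 is a Thursday, so the first Saturday is February 3 and the fourth is February 24.
1 November 2029 is a Thursday, so the first Saturday is November 3 and the fourth is November 24.
May 3, 2029 lies within the daylight-saving period (24 February – 24 November), so Fenide Canton is on daylight time, UTC+11:30.
19:00 local − 11h30m = 07:30 UTC.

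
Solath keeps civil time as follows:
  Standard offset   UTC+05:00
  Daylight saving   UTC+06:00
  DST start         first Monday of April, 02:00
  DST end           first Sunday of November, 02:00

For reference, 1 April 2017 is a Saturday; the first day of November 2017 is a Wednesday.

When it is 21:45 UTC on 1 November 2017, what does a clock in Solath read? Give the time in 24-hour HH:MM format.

1 April 2017 is a Saturday, so the first Monday is April 3.
1 November 2017 is a Wednesday, so the first Sunday is November 5.
At the standard offset (UTC+05:00), 21:45 UTC + 5h = 02:45 Solath standard time (rolling into the next day, 2 November 2017).
The standard-time date in Solath, 2 November 2017, falls between 3 April and 5 November, so daylight saving is in effect and Solath is at UTC+06:00.
21:45 UTC + 6h = 03:45 local (rolling into the next day, 2 November 2017).

03:45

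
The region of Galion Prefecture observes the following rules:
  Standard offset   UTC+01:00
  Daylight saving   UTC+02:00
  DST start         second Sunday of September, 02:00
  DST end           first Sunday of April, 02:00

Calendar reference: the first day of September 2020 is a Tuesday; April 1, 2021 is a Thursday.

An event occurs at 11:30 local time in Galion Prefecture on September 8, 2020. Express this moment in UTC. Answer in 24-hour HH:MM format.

10:30

1 September 2020 is a Tuesday, so the first Sunday is September 6 and the second is September 13.
1 April 2021 is a Thursday, so the first Sunday is April 4.
September 8, 2020 does not fall between 13 September 2020 and 4 April 2021, so daylight saving is not in effect and Galion Prefecture is at UTC+01:00.
11:30 local − 1h = 10:30 UTC.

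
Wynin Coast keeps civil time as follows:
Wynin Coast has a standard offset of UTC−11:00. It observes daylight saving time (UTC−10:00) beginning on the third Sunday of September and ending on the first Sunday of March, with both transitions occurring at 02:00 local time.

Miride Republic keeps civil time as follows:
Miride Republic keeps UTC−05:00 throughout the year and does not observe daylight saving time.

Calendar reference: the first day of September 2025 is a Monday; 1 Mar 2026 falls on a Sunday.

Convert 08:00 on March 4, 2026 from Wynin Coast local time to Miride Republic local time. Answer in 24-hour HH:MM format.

14:00

1 September 2025 is a Monday, so the first Sunday is September 7 and the third is September 21.
1 March 2026 is a Sunday, so the first Sunday is March 1.
March 4, 2026 does not fall between 21 September 2025 and 1 March 2026, so daylight saving is not in effect and Wynin Coast is at UTC−11:00.
08:00 Wynin Coast + 11h = 19:00 UTC.
Miride Republic has no daylight saving, so its offset is UTC−05:00 year-round.
19:00 UTC − 5h = 14:00 Miride Republic.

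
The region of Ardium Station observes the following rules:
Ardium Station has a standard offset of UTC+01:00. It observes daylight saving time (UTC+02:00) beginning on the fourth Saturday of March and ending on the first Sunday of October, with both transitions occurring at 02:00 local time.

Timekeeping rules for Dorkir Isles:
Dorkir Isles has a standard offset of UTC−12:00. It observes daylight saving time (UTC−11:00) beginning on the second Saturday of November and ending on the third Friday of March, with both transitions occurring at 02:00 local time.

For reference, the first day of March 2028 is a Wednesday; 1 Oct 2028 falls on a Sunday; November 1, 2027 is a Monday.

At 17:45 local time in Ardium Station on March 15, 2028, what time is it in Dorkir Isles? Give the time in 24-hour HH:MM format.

05:45

1 March 2028 is a Wednesday, so the first Saturday is March 4 and the fourth is March 25.
1 October 2028 is a Sunday, so the first Sunday is October 1.
March 15, 2028 does not fall between 25 March and 1 October, so daylight saving is not in effect and Ardium Station is at UTC+01:00.
17:45 Ardium Station − 1h = 16:45 UTC.
1 November 2027 is a Monday, so the first Saturday is November 6 and the second is November 13.
1 March 2028 is a Wednesday, so the first Friday is March 3 and the third is March 17.
At the standard offset (UTC−12:00), 16:45 UTC − 12h = 04:45 Dorkir Isles standard time.
The standard-time date in Dorkir Isles, March 15, 2028, falls between 13 November 2027 and 17 March 2028, so daylight saving is in effect and Dorkir Isles is at UTC−11:00.
16:45 UTC − 11h = 05:45 Dorkir Isles.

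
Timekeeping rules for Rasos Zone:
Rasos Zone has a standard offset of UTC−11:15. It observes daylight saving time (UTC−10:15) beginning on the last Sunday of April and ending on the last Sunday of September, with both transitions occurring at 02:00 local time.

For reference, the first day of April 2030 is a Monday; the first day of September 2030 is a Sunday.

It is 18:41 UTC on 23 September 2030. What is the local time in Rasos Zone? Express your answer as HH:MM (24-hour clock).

08:26

1 April 2030 is a Monday, so Sundays fall on 7, 14, 21, 28; the last is April 28.
1 September 2030 is a Sunday, so Sundays fall on 1, 8, 15, 22, 29; the last is September 29.
At the standard offset (UTC−11:15), 18:41 UTC − 11h15m = 07:26 Rasos Zone standard time.
The standard-time date in Rasos Zone, 23 September 2030, falls between 28 April and 29 September, so daylight saving is in effect and Rasos Zone is at UTC−10:15.
18:41 UTC − 10h15m = 08:26 local.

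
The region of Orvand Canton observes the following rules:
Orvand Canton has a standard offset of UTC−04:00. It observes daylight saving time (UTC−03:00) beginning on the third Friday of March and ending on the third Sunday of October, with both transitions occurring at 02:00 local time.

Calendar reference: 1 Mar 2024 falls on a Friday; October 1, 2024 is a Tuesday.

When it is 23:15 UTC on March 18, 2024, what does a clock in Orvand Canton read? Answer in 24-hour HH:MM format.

1 March 2024 is a Friday, so the first Friday is March 1 and the third is March 15.
1 October 2024 is a Tuesday, so the first Sunday is October 6 and the third is October 20.
At the standard offset (UTC−04:00), 23:15 UTC − 4h = 19:15 Orvand Canton standard time.
The standard-time date in Orvand Canton, March 18, 2024, falls between 15 March and 20 October, so daylight saving is in effect and Orvand Canton is at UTC−03:00.
23:15 UTC − 3h = 20:15 local.

20:15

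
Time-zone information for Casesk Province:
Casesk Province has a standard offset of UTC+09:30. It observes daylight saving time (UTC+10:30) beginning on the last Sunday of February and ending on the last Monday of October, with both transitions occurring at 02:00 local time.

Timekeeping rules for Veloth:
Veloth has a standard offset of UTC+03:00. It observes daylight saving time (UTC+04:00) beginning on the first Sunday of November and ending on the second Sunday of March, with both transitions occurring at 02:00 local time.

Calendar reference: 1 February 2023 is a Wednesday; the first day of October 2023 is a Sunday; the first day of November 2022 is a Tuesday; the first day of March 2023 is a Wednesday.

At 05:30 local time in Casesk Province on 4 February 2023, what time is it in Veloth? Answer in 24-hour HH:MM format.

1 February 2023 is a Wednesday, so Sundays fall on 5, 12, 19, 26; the last is February 26.
1 October 2023 is a Sunday, so Mondays fall on 2, 9, 16, 23, 30; the last is October 30.
4 February 2023 is outside the daylight-saving period (26 February – 30 October), so Casesk Province is on standard time, UTC+09:30.
05:30 Casesk Province − 9h30m = 20:00 UTC (rolling into the previous day, 3 February 2023).
1 November 2022 is a Tuesday, so the first Sunday is November 6.
1 March 2023 is a Wednesday, so the first Sunday is March 5 and the second is March 12.
At the standard offset (UTC+03:00), 20:00 UTC + 3h = 23:00 Veloth standard time.
The standard-time date in Veloth, 3 February 2023, lies within the daylight-saving period (6 November 2022 – 12 March 2023), so Veloth is on daylight time, UTC+04:00.
20:00 UTC + 4h = 00:00 Veloth (rolling into the next day, 4 February 2023).

00:00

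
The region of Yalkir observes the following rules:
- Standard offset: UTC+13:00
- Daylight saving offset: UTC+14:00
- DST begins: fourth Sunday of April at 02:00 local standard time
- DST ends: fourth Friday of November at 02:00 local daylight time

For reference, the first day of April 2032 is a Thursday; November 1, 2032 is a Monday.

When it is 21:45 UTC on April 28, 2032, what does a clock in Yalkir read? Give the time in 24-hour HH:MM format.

11:45

1 April 2032 is a Thursday, so the first Sunday is April 4 and the fourth is April 25.
1 November 2032 is a Monday, so the first Friday is November 5 and the fourth is November 26.
At the standard offset (UTC+13:00), 21:45 UTC + 13h = 10:45 Yalkir standard time (rolling into the next day, 29 April 2032).
The standard-time date in Yalkir, April 29, 2032, lies within the daylight-saving period (25 April – 26 November), so Yalkir is on daylight time, UTC+14:00.
21:45 UTC + 14h = 11:45 local (rolling into the next day, 29 April 2032).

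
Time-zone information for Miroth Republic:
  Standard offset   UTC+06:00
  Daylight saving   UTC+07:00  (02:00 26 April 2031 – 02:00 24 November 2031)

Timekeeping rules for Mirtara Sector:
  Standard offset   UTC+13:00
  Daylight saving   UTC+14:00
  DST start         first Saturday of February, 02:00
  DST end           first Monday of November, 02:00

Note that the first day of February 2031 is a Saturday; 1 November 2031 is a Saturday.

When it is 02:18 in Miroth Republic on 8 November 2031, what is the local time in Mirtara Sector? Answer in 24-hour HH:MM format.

08:18

Daylight saving runs 26 April – 24 November; 8 November 2031 is inside that window, so Miroth Republic is at UTC+07:00.
02:18 Miroth Republic − 7h = 19:18 UTC (rolling into the previous day, 7 November 2031).
1 February 2031 is a Saturday, so the first Saturday is February 1.
1 November 2031 is a Saturday, so the first Monday is November 3.
At the standard offset (UTC+13:00), 19:18 UTC + 13h = 08:18 Mirtara Sector standard time (rolling into the next day, 8 November 2031).
The standard-time date in Mirtara Sector, 8 November 2031, is outside the daylight-saving period (1 February – 3 November), so Mirtara Sector is on standard time, UTC+13:00.
19:18 UTC + 13h = 08:18 Mirtara Sector (rolling into the next day, 8 November 2031).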